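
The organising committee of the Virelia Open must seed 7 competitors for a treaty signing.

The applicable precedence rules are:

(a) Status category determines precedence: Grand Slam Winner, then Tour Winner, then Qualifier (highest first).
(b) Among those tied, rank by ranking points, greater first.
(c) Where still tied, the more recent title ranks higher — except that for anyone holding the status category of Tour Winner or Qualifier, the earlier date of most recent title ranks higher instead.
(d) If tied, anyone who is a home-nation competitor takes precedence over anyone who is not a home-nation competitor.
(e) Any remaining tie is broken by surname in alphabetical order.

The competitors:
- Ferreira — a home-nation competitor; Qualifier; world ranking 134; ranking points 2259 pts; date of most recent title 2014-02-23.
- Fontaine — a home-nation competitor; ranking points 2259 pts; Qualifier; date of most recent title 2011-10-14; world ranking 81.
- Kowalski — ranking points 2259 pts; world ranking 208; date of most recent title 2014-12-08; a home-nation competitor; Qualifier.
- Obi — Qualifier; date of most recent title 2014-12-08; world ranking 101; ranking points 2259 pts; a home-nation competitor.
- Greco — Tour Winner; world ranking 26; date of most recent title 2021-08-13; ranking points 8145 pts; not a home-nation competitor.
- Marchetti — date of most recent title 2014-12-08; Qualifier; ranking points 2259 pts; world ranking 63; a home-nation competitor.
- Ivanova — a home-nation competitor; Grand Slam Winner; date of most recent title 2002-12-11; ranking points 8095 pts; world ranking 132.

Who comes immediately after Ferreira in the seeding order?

Kowalski

By status category: Ivanova (Grand Slam Winner); then Greco (Tour Winner); then Fontaine, Ferreira, Kowalski, Marchetti and Obi (Qualifier).
Fontaine, Ferreira, Kowalski, Marchetti and Obi all have ranking points 2259 pts, so the next rule applies.
Among Fontaine, Ferreira, Kowalski, Marchetti and Obi, by date of most recent title (earlier first) (reversed rule for this group): Fontaine (2011-10-14) before Ferreira (2014-02-23) before Kowalski, Marchetti and Obi (2014-12-08).
Kowalski, Marchetti and Obi are each a home-nation competitor, so the next rule applies.
Among Kowalski, Marchetti and Obi, alphabetically by surname: Kowalski before Marchetti before Obi.
Order: Ivanova, Greco, Fontaine, Ferreira, Kowalski, Marchetti, Obi.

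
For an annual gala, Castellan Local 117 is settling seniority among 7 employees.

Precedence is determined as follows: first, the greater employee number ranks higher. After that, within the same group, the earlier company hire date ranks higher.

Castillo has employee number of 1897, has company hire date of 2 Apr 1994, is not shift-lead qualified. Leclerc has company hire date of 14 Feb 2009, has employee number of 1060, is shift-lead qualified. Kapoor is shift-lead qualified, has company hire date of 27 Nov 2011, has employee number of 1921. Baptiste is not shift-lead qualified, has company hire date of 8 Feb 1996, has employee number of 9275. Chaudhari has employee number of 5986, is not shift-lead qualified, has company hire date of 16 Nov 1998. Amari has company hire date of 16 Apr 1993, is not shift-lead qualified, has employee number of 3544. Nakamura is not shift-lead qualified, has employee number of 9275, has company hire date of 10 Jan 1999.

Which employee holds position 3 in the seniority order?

By employee number (higher first): Baptiste and Nakamura (both 9275); then Chaudhari (5986); then Amari (3544); then Kapoor (1921); then Castillo (1897); then Leclerc (1060).
Among Baptiste and Nakamura, by company hire date (earlier first): Baptiste (8 Feb 1996) before Nakamura (10 Jan 1999).
Order: Baptiste, Nakamura, Chaudhari, Amari, Kapoor, Castillo, Leclerc.

Chaudhari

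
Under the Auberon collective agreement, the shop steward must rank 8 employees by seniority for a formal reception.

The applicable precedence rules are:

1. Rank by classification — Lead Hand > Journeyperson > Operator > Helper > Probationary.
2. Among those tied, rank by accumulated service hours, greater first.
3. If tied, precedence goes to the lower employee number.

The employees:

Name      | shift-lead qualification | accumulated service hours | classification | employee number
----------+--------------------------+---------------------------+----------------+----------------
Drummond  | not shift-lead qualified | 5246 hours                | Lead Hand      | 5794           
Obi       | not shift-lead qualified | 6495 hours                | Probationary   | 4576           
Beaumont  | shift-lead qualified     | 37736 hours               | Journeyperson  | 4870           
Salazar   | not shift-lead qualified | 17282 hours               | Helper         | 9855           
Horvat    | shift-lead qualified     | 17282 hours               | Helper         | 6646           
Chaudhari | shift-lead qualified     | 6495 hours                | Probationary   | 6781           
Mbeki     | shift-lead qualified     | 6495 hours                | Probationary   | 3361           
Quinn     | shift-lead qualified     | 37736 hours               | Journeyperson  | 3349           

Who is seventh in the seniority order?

Obi

By classification: Drummond (Lead Hand); then Quinn and Beaumont (Journeyperson); then Horvat and Salazar (Helper); then Mbeki, Obi and Chaudhari (Probationary).
Quinn and Beaumont both have accumulated service hours 37736 hours, so the next rule applies.
Among Quinn and Beaumont, by employee number (lower first): Quinn (3349) before Beaumont (4870).
Horvat and Salazar both have accumulated service hours 17282 hours, so the next rule applies.
Among Horvat and Salazar, by employee number (lower first): Horvat (6646) before Salazar (9855).
Mbeki, Obi and Chaudhari all have accumulated service hours 6495 hours, so the next rule applies.
Among Mbeki, Obi and Chaudhari, by employee number (lower first): Mbeki (3361) before Obi (4576) before Chaudhari (6781).
Order: Drummond, Quinn, Beaumont, Horvat, Salazar, Mbeki, Obi, Chaudhari.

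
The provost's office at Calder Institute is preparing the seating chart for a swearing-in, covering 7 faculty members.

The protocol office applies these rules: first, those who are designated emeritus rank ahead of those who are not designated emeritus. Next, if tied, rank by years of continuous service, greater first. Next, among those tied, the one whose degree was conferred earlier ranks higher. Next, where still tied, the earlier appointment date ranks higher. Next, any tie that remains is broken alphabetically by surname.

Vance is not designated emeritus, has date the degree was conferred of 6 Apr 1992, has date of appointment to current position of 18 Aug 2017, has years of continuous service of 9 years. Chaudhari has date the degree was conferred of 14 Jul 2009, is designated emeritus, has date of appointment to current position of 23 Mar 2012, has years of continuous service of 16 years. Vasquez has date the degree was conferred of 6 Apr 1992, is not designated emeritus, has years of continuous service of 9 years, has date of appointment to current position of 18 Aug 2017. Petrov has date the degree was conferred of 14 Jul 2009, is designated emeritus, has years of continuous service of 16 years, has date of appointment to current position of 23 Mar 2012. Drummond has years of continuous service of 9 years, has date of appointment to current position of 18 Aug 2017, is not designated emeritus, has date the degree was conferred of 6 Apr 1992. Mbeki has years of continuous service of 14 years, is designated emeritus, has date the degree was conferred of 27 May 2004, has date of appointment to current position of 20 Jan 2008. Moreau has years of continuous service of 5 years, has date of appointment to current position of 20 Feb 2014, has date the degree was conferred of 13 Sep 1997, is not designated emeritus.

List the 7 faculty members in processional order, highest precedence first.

By the first rule: Chaudhari, Petrov and Mbeki (each designated emeritus); then Drummond, Vance, Vasquez and Moreau (each not designated emeritus).
Among Chaudhari, Petrov and Mbeki, by years of continuous service (higher first): Chaudhari and Petrov (16 years) before Mbeki (14 years).
Chaudhari and Petrov both have date the degree was conferred 14 Jul 2009, so the next rule applies.
Chaudhari and Petrov both have date of appointment to current position 23 Mar 2012, so the next rule applies.
Among Chaudhari and Petrov, alphabetically by surname: Chaudhari before Petrov.
Among Drummond, Vance, Vasquez and Moreau, by years of continuous service (higher first): Drummond, Vance and Vasquez (9 years) before Moreau (5 years).
Drummond, Vance and Vasquez all have date the degree was conferred 6 Apr 1992, so the next rule applies.
Drummond, Vance and Vasquez all have date of appointment to current position 18 Aug 2017, so the next rule applies.
Among Drummond, Vance and Vasquez, alphabetically by surname: Drummond before Vance before Vasquez.
Full order: Chaudhari, Petrov, Mbeki, Drummond, Vance, Vasquez, Moreau.

Chaudhari, Petrov, Mbeki, Drummond, Vance, Vasquez, Moreau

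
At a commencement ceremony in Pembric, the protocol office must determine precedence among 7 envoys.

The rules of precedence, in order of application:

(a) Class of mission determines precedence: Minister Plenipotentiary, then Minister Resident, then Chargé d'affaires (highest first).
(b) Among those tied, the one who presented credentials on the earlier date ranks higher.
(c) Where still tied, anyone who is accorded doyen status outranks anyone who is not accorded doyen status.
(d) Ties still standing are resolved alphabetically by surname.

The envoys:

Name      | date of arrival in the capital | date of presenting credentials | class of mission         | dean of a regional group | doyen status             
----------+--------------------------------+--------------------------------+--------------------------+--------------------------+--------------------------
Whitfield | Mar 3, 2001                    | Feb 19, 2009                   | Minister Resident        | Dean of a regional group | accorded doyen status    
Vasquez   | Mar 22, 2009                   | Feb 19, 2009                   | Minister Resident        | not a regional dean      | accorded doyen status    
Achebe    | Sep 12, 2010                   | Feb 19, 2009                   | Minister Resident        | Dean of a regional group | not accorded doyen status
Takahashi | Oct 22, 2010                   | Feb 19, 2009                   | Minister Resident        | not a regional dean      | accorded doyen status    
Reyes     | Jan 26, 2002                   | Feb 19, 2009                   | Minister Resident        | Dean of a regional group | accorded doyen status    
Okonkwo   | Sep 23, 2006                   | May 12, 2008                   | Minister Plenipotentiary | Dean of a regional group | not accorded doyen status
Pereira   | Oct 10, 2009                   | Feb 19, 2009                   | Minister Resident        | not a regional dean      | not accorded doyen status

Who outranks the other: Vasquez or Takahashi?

Takahashi

By class of mission: Okonkwo (Minister Plenipotentiary); then Reyes, Takahashi, Vasquez, Whitfield, Achebe and Pereira (Minister Resident).
Reyes, Takahashi, Vasquez, Whitfield, Achebe and Pereira all have date of presenting credentials Feb 19, 2009, so the next rule applies.
Among Reyes, Takahashi, Vasquez, Whitfield, Achebe and Pereira, accorded doyen status before not accorded doyen status: Reyes, Takahashi, Vasquez and Whitfield (accorded doyen status) before Achebe and Pereira (not accorded doyen status).
Among Reyes, Takahashi, Vasquez and Whitfield, alphabetically by surname: Reyes before Takahashi before Vasquez before Whitfield.
Among Achebe and Pereira, alphabetically by surname: Achebe before Pereira.
So Takahashi takes precedence.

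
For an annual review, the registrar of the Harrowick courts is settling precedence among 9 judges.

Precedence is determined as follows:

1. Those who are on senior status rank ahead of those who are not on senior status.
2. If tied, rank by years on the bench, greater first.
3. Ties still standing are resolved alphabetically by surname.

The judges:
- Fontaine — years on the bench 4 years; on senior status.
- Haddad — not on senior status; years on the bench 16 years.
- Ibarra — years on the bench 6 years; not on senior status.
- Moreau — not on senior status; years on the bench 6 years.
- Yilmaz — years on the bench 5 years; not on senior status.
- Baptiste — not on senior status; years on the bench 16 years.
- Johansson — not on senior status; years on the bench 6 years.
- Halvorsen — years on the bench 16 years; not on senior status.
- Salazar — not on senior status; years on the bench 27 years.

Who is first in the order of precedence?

Fontaine

By the first rule: Fontaine (on senior status); then Salazar, Baptiste, Haddad, Halvorsen, Ibarra, Johansson, Moreau and Yilmaz (each not on senior status).
Among Salazar, Baptiste, Haddad, Halvorsen, Ibarra, Johansson, Moreau and Yilmaz, by years on the bench (higher first): Salazar (27 years) before Baptiste, Haddad and Halvorsen (16 years) before Ibarra, Johansson and Moreau (6 years) before Yilmaz (5 years).
Among Baptiste, Haddad and Halvorsen, alphabetically by surname: Baptiste before Haddad before Halvorsen.
Among Ibarra, Johansson and Moreau, alphabetically by surname: Ibarra before Johansson before Moreau.
Order: Fontaine, Salazar, Baptiste, Haddad, Halvorsen, Ibarra, Johansson, Moreau, Yilmaz.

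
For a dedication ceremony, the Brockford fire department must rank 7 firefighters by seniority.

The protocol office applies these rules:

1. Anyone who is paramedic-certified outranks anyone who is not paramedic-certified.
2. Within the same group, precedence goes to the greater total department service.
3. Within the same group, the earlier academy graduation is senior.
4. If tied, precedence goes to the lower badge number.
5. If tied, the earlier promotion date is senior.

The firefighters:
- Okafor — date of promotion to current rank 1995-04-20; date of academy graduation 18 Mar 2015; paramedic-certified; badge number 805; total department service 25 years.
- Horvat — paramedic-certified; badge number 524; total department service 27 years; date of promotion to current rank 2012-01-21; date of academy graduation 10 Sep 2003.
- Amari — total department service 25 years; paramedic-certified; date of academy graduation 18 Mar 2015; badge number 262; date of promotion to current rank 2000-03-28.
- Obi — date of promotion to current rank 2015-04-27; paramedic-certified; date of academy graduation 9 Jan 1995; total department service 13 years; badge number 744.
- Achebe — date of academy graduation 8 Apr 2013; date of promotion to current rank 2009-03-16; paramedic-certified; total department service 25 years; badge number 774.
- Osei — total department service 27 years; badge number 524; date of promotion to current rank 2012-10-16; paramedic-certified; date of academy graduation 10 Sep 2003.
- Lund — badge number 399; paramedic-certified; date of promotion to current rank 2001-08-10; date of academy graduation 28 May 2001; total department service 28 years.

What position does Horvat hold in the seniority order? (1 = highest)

By the first rule: Lund, Horvat, Osei, Achebe, Amari, Okafor and Obi (each paramedic-certified).
Among Lund, Horvat, Osei, Achebe, Amari, Okafor and Obi, by total department service (higher first): Lund (28 years) before Horvat and Osei (27 years) before Achebe, Amari and Okafor (25 years) before Obi (13 years).
Horvat and Osei both have date of academy graduation 10 Sep 2003, so the next rule applies.
Horvat and Osei both have badge number 524, so the next rule applies.
Among Horvat and Osei, by date of promotion to current rank (earlier first): Horvat (2012-01-21) before Osei (2012-10-16).
Among Achebe, Amari and Okafor, by date of academy graduation (earlier first): Achebe (8 Apr 2013) before Amari and Okafor (18 Mar 2015).
Among Amari and Okafor, by badge number (lower first): Amari (262) before Okafor (805).
Order: Lund, Horvat, Osei, Achebe, Amari, Okafor, Obi. So position 2.

2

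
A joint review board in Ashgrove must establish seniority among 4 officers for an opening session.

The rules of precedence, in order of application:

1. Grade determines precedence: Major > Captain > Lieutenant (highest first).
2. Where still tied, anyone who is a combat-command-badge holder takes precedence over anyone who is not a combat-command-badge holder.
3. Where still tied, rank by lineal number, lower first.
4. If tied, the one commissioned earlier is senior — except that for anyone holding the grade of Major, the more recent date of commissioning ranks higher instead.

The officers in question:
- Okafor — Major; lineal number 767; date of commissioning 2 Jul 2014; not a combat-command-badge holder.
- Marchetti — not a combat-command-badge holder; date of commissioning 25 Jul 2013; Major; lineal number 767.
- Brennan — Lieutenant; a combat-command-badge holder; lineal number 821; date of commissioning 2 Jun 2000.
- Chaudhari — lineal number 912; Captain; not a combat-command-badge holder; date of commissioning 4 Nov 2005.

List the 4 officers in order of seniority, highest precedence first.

Okafor, Marchetti, Chaudhari, Brennan

By grade: Okafor and Marchetti (Major); then Chaudhari (Captain); then Brennan (Lieutenant).
Okafor and Marchetti are each not a combat-command-badge holder, so the next rule applies.
Okafor and Marchetti both have lineal number 767, so the next rule applies.
Among Okafor and Marchetti, by date of commissioning (later first) (reversed rule for this group): Okafor (2 Jul 2014) before Marchetti (25 Jul 2013).
Full order: Okafor, Marchetti, Chaudhari, Brennan.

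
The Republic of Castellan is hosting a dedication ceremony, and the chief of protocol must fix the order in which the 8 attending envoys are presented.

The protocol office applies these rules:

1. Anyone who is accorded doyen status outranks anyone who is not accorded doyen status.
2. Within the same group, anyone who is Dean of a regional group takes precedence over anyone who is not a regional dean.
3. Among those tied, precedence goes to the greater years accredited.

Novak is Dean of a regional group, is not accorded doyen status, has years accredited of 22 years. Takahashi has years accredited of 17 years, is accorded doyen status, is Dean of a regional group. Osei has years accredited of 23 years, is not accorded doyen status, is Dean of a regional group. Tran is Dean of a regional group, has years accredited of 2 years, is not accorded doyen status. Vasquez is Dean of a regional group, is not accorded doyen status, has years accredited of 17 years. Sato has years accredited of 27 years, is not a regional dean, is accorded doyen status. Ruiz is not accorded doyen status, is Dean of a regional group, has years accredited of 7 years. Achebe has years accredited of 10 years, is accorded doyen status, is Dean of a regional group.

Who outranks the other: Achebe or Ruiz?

Achebe

By the first rule: Takahashi, Achebe and Sato (each accorded doyen status); then Osei, Novak, Vasquez, Ruiz and Tran (each not accorded doyen status).
Among Takahashi, Achebe and Sato, Dean of a regional group before not a regional dean: Takahashi and Achebe (Dean of a regional group) before Sato (not a regional dean).
Among Takahashi and Achebe, by years accredited (higher first): Takahashi (17 years) before Achebe (10 years).
Osei, Novak, Vasquez, Ruiz and Tran are each Dean of a regional group, so the next rule applies.
Among Osei, Novak, Vasquez, Ruiz and Tran, by years accredited (higher first): Osei (23 years) before Novak (22 years) before Vasquez (17 years) before Ruiz (7 years) before Tran (2 years).
So Achebe takes precedence.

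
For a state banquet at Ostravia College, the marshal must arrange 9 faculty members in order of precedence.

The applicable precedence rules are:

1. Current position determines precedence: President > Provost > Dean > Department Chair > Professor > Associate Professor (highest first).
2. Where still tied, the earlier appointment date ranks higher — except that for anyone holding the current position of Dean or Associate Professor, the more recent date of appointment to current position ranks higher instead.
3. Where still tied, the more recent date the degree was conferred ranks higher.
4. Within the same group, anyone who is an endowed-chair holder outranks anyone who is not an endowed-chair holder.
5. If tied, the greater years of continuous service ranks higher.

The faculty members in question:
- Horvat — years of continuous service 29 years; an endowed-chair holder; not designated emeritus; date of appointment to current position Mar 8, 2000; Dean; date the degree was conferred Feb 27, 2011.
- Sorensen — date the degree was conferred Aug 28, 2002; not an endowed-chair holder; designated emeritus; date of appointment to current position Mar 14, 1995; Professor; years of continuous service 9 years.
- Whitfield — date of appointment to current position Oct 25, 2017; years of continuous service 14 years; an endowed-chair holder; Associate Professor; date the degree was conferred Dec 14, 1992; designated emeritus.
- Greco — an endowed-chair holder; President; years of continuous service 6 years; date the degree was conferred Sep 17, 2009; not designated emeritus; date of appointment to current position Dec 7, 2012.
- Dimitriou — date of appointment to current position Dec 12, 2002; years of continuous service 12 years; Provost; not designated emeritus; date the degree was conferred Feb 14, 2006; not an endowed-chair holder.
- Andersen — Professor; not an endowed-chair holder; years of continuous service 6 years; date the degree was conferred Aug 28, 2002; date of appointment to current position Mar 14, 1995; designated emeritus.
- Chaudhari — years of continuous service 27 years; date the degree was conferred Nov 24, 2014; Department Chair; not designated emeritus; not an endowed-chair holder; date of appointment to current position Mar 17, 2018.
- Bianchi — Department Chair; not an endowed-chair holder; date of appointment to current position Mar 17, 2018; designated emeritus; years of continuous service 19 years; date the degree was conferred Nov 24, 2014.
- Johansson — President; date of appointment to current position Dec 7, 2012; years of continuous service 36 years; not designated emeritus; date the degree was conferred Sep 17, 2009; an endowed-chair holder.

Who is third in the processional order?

By current position: Johansson and Greco (President); then Dimitriou (Provost); then Horvat (Dean); then Chaudhari and Bianchi (Department Chair); then Sorensen and Andersen (Professor); then Whitfield (Associate Professor).
Johansson and Greco both have date of appointment to current position Dec 7, 2012, so the next rule applies.
Johansson and Greco both have date the degree was conferred Sep 17, 2009, so the next rule applies.
Johansson and Greco are each an endowed-chair holder, so the next rule applies.
Among Johansson and Greco, by years of continuous service (higher first): Johansson (36 years) before Greco (6 years).
Chaudhari and Bianchi both have date of appointment to current position Mar 17, 2018, so the next rule applies.
Chaudhari and Bianchi both have date the degree was conferred Nov 24, 2014, so the next rule applies.
Chaudhari and Bianchi are each not an endowed-chair holder, so the next rule applies.
Among Chaudhari and Bianchi, by years of continuous service (higher first): Chaudhari (27 years) before Bianchi (19 years).
Sorensen and Andersen both have date of appointment to current position Mar 14, 1995, so the next rule applies.
Sorensen and Andersen both have date the degree was conferred Aug 28, 2002, so the next rule applies.
Sorensen and Andersen are each not an endowed-chair holder, so the next rule applies.
Among Sorensen and Andersen, by years of continuous service (higher first): Sorensen (9 years) before Andersen (6 years).
Order: Johansson, Greco, Dimitriou, Horvat, Chaudhari, Bianchi, Sorensen, Andersen, Whitfield.

Dimitriou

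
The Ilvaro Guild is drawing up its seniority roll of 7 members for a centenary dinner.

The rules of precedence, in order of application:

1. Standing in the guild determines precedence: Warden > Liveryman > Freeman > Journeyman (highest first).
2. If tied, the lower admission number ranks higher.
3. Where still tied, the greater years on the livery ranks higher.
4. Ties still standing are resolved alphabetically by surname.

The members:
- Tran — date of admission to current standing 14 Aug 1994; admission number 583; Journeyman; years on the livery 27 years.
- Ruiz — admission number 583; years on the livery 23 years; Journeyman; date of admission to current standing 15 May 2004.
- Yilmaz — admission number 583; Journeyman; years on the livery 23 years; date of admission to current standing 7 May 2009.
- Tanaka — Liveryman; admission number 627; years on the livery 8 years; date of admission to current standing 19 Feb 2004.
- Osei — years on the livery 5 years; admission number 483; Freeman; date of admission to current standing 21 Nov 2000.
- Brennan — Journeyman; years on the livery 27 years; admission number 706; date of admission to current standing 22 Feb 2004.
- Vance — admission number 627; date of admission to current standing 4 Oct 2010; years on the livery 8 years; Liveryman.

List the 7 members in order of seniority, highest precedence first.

By standing in the guild: Tanaka and Vance (Liveryman); then Osei (Freeman); then Tran, Ruiz, Yilmaz and Brennan (Journeyman).
Tanaka and Vance both have admission number 627, so the next rule applies.
Tanaka and Vance both have years on the livery 8 years, so the next rule applies.
Among Tanaka and Vance, alphabetically by surname: Tanaka before Vance.
Among Tran, Ruiz, Yilmaz and Brennan, by admission number (lower first): Tran, Ruiz and Yilmaz (583) before Brennan (706).
Among Tran, Ruiz and Yilmaz, by years on the livery (higher first): Tran (27 years) before Ruiz and Yilmaz (23 years).
Among Ruiz and Yilmaz, alphabetically by surname: Ruiz before Yilmaz.
Full order: Tanaka, Vance, Osei, Tran, Ruiz, Yilmaz, Brennan.

Tanaka, Vance, Osei, Tran, Ruiz, Yilmaz, Brennan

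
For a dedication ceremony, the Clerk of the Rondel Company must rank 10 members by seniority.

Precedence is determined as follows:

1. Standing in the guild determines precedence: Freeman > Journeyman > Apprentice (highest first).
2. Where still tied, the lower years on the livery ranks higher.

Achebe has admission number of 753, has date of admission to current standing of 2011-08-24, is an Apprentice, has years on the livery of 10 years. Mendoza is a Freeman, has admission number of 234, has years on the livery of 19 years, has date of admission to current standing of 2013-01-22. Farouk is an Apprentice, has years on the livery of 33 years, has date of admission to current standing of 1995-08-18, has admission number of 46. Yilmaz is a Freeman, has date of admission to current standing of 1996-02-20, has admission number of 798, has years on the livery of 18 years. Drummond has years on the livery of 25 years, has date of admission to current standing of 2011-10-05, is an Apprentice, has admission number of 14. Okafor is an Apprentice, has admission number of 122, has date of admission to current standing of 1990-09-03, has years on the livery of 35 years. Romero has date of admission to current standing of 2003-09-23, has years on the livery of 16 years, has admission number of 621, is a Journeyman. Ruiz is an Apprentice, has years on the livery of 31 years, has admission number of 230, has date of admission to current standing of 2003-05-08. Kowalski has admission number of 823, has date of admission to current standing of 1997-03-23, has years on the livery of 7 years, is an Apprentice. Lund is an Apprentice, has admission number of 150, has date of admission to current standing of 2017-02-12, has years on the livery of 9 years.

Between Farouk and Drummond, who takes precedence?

By standing in the guild: Yilmaz and Mendoza (Freeman); then Romero (Journeyman); then Kowalski, Lund, Achebe, Drummond, Ruiz, Farouk and Okafor (Apprentice).
Among Yilmaz and Mendoza, by years on the livery (lower first): Yilmaz (18 years) before Mendoza (19 years).
Among Kowalski, Lund, Achebe, Drummond, Ruiz, Farouk and Okafor, by years on the livery (lower first): Kowalski (7 years) before Lund (9 years) before Achebe (10 years) before Drummond (25 years) before Ruiz (31 years) before Farouk (33 years) before Okafor (35 years).
So Drummond takes precedence.

Drummond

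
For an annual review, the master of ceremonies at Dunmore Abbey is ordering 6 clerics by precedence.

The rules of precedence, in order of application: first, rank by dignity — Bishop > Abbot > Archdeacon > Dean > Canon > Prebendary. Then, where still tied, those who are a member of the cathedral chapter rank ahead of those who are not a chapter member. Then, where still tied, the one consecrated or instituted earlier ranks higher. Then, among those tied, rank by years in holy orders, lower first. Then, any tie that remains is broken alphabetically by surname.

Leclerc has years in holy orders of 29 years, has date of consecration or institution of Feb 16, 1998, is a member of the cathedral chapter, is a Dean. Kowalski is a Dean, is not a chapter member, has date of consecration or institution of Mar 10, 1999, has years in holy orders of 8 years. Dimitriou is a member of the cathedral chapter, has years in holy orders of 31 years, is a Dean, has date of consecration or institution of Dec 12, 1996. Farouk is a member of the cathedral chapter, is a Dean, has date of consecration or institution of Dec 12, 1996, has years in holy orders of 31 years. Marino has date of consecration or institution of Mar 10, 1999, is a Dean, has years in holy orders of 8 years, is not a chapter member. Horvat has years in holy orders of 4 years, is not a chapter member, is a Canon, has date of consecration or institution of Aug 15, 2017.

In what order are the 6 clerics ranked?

Dimitriou, Farouk, Leclerc, Kowalski, Marino, Horvat

By dignity: Dimitriou, Farouk, Leclerc, Kowalski and Marino (Dean); then Horvat (Canon).
Among Dimitriou, Farouk, Leclerc, Kowalski and Marino, a member of the cathedral chapter before not a chapter member: Dimitriou, Farouk and Leclerc (a member of the cathedral chapter) before Kowalski and Marino (not a chapter member).
Among Dimitriou, Farouk and Leclerc, by date of consecration or institution (earlier first): Dimitriou and Farouk (Dec 12, 1996) before Leclerc (Feb 16, 1998).
Dimitriou and Farouk both have years in holy orders 31 years, so the next rule applies.
Among Dimitriou and Farouk, alphabetically by surname: Dimitriou before Farouk.
Kowalski and Marino both have date of consecration or institution Mar 10, 1999, so the next rule applies.
Kowalski and Marino both have years in holy orders 8 years, so the next rule applies.
Among Kowalski and Marino, alphabetically by surname: Kowalski before Marino.
Full order: Dimitriou, Farouk, Leclerc, Kowalski, Marino, Horvat.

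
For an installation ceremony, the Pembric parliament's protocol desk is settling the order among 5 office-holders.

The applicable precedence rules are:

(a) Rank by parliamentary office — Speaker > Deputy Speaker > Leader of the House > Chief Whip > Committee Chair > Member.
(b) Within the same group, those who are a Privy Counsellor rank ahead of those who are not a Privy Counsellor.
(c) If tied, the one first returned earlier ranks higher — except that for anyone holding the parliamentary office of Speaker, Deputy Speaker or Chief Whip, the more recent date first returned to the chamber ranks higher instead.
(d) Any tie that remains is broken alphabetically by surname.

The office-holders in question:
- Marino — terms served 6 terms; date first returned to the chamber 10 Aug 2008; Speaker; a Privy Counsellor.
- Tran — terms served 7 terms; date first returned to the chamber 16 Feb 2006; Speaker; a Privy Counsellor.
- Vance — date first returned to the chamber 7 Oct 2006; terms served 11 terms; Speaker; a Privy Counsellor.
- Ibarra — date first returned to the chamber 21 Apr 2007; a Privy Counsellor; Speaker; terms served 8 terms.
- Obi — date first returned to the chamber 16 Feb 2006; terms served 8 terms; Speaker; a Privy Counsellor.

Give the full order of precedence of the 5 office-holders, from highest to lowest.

By parliamentary office: Marino, Ibarra, Vance, Obi and Tran (Speaker).
Marino, Ibarra, Vance, Obi and Tran are each a Privy Counsellor, so the next rule applies.
Among Marino, Ibarra, Vance, Obi and Tran, by date first returned to the chamber (later first) (reversed rule for this group): Marino (10 Aug 2008) before Ibarra (21 Apr 2007) before Vance (7 Oct 2006) before Obi and Tran (16 Feb 2006).
Among Obi and Tran, alphabetically by surname: Obi before Tran.
Full order: Marino, Ibarra, Vance, Obi, Tran.

Marino, Ibarra, Vance, Obi, Tran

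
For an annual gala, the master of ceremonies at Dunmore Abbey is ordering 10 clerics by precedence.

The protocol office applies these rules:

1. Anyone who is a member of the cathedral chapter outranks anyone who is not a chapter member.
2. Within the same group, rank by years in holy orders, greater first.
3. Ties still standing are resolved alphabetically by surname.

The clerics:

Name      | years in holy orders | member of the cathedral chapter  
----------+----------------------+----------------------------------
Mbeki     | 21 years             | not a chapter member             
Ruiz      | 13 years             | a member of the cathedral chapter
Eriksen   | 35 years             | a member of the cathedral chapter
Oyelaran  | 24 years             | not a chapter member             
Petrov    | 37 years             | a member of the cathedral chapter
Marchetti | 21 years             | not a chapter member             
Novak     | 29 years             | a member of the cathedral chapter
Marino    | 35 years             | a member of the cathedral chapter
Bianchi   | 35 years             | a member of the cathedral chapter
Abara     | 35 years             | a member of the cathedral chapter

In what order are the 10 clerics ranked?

Petrov, Abara, Bianchi, Eriksen, Marino, Novak, Ruiz, Oyelaran, Marchetti, Mbeki

By the first rule: Petrov, Abara, Bianchi, Eriksen, Marino, Novak and Ruiz (each a member of the cathedral chapter); then Oyelaran, Marchetti and Mbeki (each not a chapter member).
Among Petrov, Abara, Bianchi, Eriksen, Marino, Novak and Ruiz, by years in holy orders (higher first): Petrov (37 years) before Abara, Bianchi, Eriksen and Marino (35 years) before Novak (29 years) before Ruiz (13 years).
Among Abara, Bianchi, Eriksen and Marino, alphabetically by surname: Abara before Bianchi before Eriksen before Marino.
Among Oyelaran, Marchetti and Mbeki, by years in holy orders (higher first): Oyelaran (24 years) before Marchetti and Mbeki (21 years).
Among Marchetti and Mbeki, alphabetically by surname: Marchetti before Mbeki.
Full order: Petrov, Abara, Bianchi, Eriksen, Marino, Novak, Ruiz, Oyelaran, Marchetti, Mbeki.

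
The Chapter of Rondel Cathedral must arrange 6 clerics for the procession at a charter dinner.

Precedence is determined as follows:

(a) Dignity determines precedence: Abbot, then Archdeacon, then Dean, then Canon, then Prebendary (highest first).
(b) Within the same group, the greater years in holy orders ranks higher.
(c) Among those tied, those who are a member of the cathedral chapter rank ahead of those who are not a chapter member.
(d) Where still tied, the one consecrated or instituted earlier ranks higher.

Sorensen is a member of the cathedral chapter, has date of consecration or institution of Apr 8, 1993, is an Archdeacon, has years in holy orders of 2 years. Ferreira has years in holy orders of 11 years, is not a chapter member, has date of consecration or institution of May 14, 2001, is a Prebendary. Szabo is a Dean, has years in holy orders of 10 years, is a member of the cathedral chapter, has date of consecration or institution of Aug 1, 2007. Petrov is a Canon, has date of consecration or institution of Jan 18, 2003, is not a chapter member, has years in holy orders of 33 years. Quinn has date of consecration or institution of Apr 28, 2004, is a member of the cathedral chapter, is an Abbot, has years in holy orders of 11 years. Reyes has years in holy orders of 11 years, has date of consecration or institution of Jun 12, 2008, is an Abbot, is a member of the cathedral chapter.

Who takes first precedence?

By dignity: Quinn and Reyes (Abbot); then Sorensen (Archdeacon); then Szabo (Dean); then Petrov (Canon); then Ferreira (Prebendary).
Quinn and Reyes both have years in holy orders 11 years, so the next rule applies.
Quinn and Reyes are each a member of the cathedral chapter, so the next rule applies.
Among Quinn and Reyes, by date of consecration or institution (earlier first): Quinn (Apr 28, 2004) before Reyes (Jun 12, 2008).
Order: Quinn, Reyes, Sorensen, Szabo, Petrov, Ferreira.

Quinn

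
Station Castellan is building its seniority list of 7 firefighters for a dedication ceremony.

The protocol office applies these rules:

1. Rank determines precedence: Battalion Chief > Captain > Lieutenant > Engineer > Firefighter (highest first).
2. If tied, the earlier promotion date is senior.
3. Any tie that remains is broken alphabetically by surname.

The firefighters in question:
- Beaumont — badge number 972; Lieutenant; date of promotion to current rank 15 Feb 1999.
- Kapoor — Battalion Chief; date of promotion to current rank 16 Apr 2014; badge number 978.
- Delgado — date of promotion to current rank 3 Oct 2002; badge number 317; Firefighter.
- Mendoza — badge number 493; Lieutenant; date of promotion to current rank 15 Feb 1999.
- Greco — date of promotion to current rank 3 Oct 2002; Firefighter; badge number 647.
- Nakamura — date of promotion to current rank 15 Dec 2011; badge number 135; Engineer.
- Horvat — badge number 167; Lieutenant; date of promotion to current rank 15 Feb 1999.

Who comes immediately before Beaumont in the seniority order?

Kapoor

By rank: Kapoor (Battalion Chief); then Beaumont, Horvat and Mendoza (Lieutenant); then Nakamura (Engineer); then Delgado and Greco (Firefighter).
Beaumont, Horvat and Mendoza all have date of promotion to current rank 15 Feb 1999, so the next rule applies.
Among Beaumont, Horvat and Mendoza, alphabetically by surname: Beaumont before Horvat before Mendoza.
Delgado and Greco both have date of promotion to current rank 3 Oct 2002, so the next rule applies.
Among Delgado and Greco, alphabetically by surname: Delgado before Greco.
Order: Kapoor, Beaumont, Horvat, Mendoza, Nakamura, Delgado, Greco.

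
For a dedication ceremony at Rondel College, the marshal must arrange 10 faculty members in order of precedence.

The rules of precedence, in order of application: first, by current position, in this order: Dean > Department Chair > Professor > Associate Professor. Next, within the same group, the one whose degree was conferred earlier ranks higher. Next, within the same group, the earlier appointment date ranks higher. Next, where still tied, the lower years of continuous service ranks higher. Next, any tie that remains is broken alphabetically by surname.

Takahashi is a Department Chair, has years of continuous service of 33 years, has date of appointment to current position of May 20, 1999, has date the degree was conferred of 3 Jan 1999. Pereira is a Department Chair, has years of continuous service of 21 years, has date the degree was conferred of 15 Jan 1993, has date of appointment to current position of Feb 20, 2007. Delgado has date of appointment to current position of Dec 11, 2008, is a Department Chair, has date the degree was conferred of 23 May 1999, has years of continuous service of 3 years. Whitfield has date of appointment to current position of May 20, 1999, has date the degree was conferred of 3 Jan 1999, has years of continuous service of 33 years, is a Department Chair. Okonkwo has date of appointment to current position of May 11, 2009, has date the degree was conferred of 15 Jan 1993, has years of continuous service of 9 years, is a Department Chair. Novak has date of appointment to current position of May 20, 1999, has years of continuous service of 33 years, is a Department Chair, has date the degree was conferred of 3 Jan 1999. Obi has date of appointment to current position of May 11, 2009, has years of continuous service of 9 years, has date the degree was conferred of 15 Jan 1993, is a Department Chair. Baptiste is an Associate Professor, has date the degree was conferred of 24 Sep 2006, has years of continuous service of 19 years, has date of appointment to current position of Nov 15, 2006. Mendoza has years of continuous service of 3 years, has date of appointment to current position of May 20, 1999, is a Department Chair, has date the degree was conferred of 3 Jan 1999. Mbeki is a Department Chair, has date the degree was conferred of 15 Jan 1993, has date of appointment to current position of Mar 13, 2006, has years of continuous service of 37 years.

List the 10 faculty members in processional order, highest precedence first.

Mbeki, Pereira, Obi, Okonkwo, Mendoza, Novak, Takahashi, Whitfield, Delgado, Baptiste

By current position: Mbeki, Pereira, Obi, Okonkwo, Mendoza, Novak, Takahashi, Whitfield and Delgado (Department Chair); then Baptiste (Associate Professor).
Among Mbeki, Pereira, Obi, Okonkwo, Mendoza, Novak, Takahashi, Whitfield and Delgado, by date the degree was conferred (earlier first): Mbeki, Pereira, Obi and Okonkwo (15 Jan 1993) before Mendoza, Novak, Takahashi and Whitfield (3 Jan 1999) before Delgado (23 May 1999).
Among Mbeki, Pereira, Obi and Okonkwo, by date of appointment to current position (earlier first): Mbeki (Mar 13, 2006) before Pereira (Feb 20, 2007) before Obi and Okonkwo (May 11, 2009).
Obi and Okonkwo both have years of continuous service 9 years, so the next rule applies.
Among Obi and Okonkwo, alphabetically by surname: Obi before Okonkwo.
Mendoza, Novak, Takahashi and Whitfield all have date of appointment to current position May 20, 1999, so the next rule applies.
Among Mendoza, Novak, Takahashi and Whitfield, by years of continuous service (lower first): Mendoza (3 years) before Novak, Takahashi and Whitfield (33 years).
Among Novak, Takahashi and Whitfield, alphabetically by surname: Novak before Takahashi before Whitfield.
Full order: Mbeki, Pereira, Obi, Okonkwo, Mendoza, Novak, Takahashi, Whitfield, Delgado, Baptiste.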